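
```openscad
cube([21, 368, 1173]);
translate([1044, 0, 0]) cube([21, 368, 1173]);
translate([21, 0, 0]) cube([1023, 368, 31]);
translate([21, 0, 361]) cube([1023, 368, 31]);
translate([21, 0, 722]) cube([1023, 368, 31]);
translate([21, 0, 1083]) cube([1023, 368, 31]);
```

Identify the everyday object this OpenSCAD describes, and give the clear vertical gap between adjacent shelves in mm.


A bookshelf. The clear shelf gap is 330 mm.

Two tall side panels with 4 horizontal boards between them — a bookshelf. The first two shelf undersides are at z = 0 and z = 361; with shelf thickness 31, the clear gap is 361 − 0 − 31 = 330 mm.


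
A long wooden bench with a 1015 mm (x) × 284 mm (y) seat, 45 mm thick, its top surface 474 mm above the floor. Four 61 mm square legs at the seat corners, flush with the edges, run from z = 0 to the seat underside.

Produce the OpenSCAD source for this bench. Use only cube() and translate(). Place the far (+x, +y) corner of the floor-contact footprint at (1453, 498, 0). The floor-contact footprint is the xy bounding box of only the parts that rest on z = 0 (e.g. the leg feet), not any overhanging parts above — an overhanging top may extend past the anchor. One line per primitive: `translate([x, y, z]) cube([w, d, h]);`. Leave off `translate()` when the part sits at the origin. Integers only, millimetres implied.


translate([438, 214, 429]) cube([1015, 284, 45]);
translate([438, 214, 0]) cube([61, 61, 429]);
translate([438, 437, 0]) cube([61, 61, 429]);
translate([1392, 214, 0]) cube([61, 61, 429]);
translate([1392, 437, 0]) cube([61, 61, 429]);


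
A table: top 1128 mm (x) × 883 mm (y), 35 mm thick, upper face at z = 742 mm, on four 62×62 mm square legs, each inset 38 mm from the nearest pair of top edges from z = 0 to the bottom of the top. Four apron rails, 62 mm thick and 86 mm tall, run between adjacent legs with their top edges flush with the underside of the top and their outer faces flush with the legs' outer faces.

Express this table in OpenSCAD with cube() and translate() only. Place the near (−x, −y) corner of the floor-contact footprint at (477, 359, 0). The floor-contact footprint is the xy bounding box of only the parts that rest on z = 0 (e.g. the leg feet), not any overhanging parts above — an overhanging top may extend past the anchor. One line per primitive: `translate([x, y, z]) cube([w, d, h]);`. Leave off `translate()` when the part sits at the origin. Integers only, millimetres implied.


translate([439, 321, 707]) cube([1128, 883, 35]);
translate([477, 359, 0]) cube([62, 62, 707]);
translate([1467, 359, 0]) cube([62, 62, 707]);
translate([477, 1104, 0]) cube([62, 62, 707]);
translate([1467, 1104, 0]) cube([62, 62, 707]);
translate([539, 359, 621]) cube([928, 62, 86]);
translate([539, 1104, 621]) cube([928, 62, 86]);
translate([477, 421, 621]) cube([62, 683, 86]);
translate([1467, 421, 621]) cube([62, 683, 86]);


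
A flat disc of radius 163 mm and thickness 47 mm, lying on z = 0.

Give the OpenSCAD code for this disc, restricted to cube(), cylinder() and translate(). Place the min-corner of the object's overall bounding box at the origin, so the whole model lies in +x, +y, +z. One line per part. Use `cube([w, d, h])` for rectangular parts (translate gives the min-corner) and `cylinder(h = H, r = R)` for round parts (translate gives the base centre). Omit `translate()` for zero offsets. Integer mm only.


translate([163, 163, 0]) cylinder(h = 47, r = 163);


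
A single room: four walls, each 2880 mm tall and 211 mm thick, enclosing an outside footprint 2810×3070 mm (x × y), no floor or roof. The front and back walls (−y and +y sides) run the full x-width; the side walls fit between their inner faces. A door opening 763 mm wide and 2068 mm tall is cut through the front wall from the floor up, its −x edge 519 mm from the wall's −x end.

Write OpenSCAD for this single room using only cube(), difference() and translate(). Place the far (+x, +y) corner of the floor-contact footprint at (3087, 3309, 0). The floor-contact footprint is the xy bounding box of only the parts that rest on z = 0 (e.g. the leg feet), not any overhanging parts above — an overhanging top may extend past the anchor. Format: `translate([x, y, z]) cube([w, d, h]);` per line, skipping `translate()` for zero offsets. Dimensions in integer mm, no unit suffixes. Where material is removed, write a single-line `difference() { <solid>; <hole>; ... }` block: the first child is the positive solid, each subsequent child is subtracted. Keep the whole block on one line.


difference() { translate([277, 239, 0]) cube([2810, 211, 2880]); translate([796, 239, 0]) cube([763, 211, 2068]); }
translate([277, 3098, 0]) cube([2810, 211, 2880]);
translate([277, 450, 0]) cube([211, 2648, 2880]);
translate([2876, 450, 0]) cube([211, 2648, 2880]);


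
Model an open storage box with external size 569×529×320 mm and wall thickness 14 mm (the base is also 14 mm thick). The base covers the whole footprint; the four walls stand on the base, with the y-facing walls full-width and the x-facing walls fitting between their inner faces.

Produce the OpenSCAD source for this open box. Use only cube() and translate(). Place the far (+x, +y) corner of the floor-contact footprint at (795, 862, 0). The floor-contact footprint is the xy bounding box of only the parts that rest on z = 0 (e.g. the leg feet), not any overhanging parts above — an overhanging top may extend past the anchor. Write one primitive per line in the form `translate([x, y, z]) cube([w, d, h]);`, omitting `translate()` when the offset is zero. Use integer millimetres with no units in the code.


translate([226, 333, 0]) cube([569, 529, 14]);
translate([226, 333, 14]) cube([569, 14, 306]);
translate([226, 848, 14]) cube([569, 14, 306]);
translate([226, 347, 14]) cube([14, 501, 306]);
translate([781, 347, 14]) cube([14, 501, 306]);


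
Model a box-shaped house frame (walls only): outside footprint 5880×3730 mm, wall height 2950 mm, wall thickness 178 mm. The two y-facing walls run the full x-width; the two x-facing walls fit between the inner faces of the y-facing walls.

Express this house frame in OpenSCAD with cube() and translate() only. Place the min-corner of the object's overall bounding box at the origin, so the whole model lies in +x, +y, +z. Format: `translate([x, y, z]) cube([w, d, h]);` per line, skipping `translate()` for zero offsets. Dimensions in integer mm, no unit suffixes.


cube([5880, 178, 2950]);
translate([0, 3552, 0]) cube([5880, 178, 2950]);
translate([0, 178, 0]) cube([178, 3374, 2950]);
translate([5702, 178, 0]) cube([178, 3374, 2950]);


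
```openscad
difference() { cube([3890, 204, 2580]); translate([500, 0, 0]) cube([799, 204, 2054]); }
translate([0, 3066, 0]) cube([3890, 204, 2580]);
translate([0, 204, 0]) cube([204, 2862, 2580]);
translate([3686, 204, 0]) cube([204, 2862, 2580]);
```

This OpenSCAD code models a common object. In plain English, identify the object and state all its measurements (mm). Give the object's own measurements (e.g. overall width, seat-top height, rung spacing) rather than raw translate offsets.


A single room: four walls, each 2580 mm tall and 204 mm thick, enclosing an outside footprint 3890×3270 mm (x × y), no floor or roof. The front and back walls (−y and +y sides) run the full x-width; the side walls fit between their inner faces. A door opening 799 mm wide and 2054 mm tall is cut through the front wall from the floor up, its −x edge 500 mm from the wall's −x end.


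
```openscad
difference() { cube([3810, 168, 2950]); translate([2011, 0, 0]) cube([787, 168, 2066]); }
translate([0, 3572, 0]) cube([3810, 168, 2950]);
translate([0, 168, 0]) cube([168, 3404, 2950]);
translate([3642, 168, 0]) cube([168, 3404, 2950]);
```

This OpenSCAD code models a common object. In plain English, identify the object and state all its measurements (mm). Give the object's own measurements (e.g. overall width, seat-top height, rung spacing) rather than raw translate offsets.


A single room: four walls, each 2950 mm tall and 168 mm thick, enclosing an outside footprint 3810×3740 mm (x × y), no floor or roof. The front and back walls (−y and +y sides) run the full x-width; the side walls fit between their inner faces. A door opening 787 mm wide and 2066 mm tall is cut through the front wall from the floor up, its −x edge 2011 mm from the wall's −x end.


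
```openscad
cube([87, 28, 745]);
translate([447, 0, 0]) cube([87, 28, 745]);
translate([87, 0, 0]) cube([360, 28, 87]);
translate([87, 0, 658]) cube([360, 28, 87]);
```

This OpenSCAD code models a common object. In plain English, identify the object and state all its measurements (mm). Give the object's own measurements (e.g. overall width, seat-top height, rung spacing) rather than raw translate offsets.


A rectangular picture frame lying in the x–z plane (depth along y). The opening is 360 mm wide (x) by 571 mm tall (z), surrounded by a border 87 mm wide on all four sides. The frame is 28 mm deep and is made of two full-height vertical stiles with two horizontal rails fitted between them.


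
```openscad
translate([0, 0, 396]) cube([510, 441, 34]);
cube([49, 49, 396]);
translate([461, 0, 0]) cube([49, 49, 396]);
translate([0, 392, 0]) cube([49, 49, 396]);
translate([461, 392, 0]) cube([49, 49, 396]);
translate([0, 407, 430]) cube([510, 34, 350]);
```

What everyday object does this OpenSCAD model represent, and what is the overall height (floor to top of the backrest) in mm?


A chair. The overall height is 780 mm.

A slab on four corner posts with a tall panel at the back — a chair. The seat slab sits at z = 396 with thickness 34, and the 350 mm backrest starts at the seat top, so the overall height is 396 + 34 + 350 = 780 mm.


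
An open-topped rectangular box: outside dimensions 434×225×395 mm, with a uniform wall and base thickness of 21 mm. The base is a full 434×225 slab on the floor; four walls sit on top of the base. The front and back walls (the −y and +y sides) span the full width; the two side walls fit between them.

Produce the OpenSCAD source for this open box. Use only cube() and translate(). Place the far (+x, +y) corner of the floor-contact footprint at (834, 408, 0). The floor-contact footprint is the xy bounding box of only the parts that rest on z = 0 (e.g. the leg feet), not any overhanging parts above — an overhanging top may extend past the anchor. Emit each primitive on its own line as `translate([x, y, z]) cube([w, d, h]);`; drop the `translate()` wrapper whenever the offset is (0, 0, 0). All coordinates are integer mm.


translate([400, 183, 0]) cube([434, 225, 21]);
translate([400, 183, 21]) cube([434, 21, 374]);
translate([400, 387, 21]) cube([434, 21, 374]);
translate([400, 204, 21]) cube([21, 183, 374]);
translate([813, 204, 21]) cube([21, 183, 374]);


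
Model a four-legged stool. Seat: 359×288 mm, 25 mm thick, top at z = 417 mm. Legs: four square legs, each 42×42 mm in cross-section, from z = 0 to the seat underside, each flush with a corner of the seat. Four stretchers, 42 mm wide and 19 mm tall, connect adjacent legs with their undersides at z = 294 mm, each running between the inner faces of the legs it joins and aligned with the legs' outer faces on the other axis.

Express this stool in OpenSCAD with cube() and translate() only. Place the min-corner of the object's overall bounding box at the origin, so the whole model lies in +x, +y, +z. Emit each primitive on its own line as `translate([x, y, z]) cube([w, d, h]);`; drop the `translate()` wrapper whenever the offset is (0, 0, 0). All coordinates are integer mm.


translate([0, 0, 392]) cube([359, 288, 25]);
cube([42, 42, 392]);
translate([317, 0, 0]) cube([42, 42, 392]);
translate([0, 246, 0]) cube([42, 42, 392]);
translate([317, 246, 0]) cube([42, 42, 392]);
translate([42, 0, 294]) cube([275, 42, 19]);
translate([42, 246, 294]) cube([275, 42, 19]);
translate([0, 42, 294]) cube([42, 204, 19]);
translate([317, 42, 294]) cube([42, 204, 19]);


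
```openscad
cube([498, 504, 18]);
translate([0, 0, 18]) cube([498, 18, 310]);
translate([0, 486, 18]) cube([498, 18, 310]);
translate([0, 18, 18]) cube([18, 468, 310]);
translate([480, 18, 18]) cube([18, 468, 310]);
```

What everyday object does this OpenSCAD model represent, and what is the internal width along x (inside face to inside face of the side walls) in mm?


An open box. The internal width is 462 mm.

A 498×504 base slab with four walls standing on it — an open box. The base is 498 mm wide and the walls are 18 mm thick, so the internal width is 498 − 2 × 18 = 462 mm.


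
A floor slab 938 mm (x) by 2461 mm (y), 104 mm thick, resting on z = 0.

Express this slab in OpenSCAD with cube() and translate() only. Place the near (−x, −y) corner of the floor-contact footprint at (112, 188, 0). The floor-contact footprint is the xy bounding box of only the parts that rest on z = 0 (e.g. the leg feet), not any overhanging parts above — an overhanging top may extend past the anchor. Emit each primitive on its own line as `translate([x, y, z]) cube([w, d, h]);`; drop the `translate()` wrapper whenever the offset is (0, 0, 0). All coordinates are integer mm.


translate([112, 188, 0]) cube([938, 2461, 104]);


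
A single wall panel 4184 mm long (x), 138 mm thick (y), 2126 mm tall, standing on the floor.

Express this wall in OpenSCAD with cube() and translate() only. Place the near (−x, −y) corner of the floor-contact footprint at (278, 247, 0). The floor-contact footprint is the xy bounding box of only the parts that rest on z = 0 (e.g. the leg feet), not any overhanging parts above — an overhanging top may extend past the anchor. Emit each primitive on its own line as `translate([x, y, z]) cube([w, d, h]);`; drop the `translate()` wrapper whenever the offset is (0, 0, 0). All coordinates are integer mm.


translate([278, 247, 0]) cube([4184, 138, 2126]);


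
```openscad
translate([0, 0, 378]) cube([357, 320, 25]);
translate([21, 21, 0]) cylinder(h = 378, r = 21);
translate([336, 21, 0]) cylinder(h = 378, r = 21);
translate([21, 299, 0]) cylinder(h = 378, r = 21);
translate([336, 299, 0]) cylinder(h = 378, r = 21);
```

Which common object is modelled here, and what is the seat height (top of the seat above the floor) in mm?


A stool. The seat height is 403 mm.

A 357×320×25 slab at z = 378 on four corner cylinders — a stool. The seat top is 378 + 25 = 403 mm.


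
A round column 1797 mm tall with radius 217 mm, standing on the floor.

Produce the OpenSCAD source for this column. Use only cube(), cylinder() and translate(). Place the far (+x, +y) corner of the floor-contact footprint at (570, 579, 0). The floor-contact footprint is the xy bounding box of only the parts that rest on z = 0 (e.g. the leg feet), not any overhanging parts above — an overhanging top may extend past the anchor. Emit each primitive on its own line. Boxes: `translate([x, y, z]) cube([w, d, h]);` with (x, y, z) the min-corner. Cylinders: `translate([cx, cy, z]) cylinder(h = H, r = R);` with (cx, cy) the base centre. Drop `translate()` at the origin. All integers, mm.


translate([353, 362, 0]) cylinder(h = 1797, r = 217);


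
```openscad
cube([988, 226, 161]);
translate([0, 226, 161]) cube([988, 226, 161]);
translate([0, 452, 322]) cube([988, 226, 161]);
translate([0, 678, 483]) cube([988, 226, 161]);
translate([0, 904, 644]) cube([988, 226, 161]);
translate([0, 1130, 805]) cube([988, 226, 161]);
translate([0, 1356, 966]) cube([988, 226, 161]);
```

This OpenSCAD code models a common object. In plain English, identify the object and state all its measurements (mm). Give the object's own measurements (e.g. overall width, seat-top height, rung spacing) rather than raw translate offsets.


A straight staircase of 7 solid steps. Each step is 988 mm wide (x), 226 mm deep (y, the going) and 161 mm tall (the rise). The first step rests on the floor; each subsequent step sits one going further in +y and one rise higher in +z, directly behind and above the previous step with no overlap.


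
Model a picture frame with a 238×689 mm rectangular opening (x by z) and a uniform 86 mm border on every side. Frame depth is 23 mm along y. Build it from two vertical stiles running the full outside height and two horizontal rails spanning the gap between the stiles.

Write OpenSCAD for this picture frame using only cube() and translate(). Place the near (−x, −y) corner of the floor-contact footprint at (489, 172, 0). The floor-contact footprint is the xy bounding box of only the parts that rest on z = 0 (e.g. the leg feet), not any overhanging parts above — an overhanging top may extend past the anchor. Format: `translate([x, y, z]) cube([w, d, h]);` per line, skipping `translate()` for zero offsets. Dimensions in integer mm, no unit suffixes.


translate([489, 172, 0]) cube([86, 23, 861]);
translate([813, 172, 0]) cube([86, 23, 861]);
translate([575, 172, 0]) cube([238, 23, 86]);
translate([575, 172, 775]) cube([238, 23, 86]);


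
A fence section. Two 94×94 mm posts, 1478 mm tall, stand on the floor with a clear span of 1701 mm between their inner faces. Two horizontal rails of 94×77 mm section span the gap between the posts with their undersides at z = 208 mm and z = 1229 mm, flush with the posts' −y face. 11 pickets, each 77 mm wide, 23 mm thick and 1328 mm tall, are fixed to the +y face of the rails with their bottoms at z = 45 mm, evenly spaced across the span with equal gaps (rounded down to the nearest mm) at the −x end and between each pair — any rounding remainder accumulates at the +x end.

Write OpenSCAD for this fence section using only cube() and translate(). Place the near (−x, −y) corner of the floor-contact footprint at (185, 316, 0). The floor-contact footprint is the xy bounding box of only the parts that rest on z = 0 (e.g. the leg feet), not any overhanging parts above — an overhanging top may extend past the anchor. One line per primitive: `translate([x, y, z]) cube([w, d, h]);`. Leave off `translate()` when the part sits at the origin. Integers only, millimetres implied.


translate([185, 316, 0]) cube([94, 94, 1478]);
translate([1980, 316, 0]) cube([94, 94, 1478]);
translate([279, 316, 208]) cube([1701, 94, 77]);
translate([279, 316, 1229]) cube([1701, 94, 77]);
translate([350, 410, 45]) cube([77, 23, 1328]);
translate([498, 410, 45]) cube([77, 23, 1328]);
translate([646, 410, 45]) cube([77, 23, 1328]);
translate([794, 410, 45]) cube([77, 23, 1328]);
translate([942, 410, 45]) cube([77, 23, 1328]);
translate([1090, 410, 45]) cube([77, 23, 1328]);
translate([1238, 410, 45]) cube([77, 23, 1328]);
translate([1386, 410, 45]) cube([77, 23, 1328]);
translate([1534, 410, 45]) cube([77, 23, 1328]);
translate([1682, 410, 45]) cube([77, 23, 1328]);
translate([1830, 410, 45]) cube([77, 23, 1328]);


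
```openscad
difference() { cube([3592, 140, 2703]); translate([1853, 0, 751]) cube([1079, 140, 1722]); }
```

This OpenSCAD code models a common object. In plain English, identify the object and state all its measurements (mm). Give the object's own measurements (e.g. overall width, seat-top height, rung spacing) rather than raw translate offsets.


A wall 3592 mm long (x), 140 mm thick (y), 2703 mm tall, with a rectangular window opening cut through it. The opening is 1079 mm wide and 1722 mm tall; its sill is at z = 751 mm and its near (−x) edge is 1853 mm from the wall's −x end. The opening passes through the full wall thickness.


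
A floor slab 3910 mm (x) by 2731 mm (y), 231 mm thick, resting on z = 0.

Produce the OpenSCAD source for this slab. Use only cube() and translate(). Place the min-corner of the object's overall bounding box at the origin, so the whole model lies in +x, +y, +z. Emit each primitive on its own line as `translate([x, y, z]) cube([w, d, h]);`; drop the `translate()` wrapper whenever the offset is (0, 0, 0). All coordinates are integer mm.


cube([3910, 2731, 231]);


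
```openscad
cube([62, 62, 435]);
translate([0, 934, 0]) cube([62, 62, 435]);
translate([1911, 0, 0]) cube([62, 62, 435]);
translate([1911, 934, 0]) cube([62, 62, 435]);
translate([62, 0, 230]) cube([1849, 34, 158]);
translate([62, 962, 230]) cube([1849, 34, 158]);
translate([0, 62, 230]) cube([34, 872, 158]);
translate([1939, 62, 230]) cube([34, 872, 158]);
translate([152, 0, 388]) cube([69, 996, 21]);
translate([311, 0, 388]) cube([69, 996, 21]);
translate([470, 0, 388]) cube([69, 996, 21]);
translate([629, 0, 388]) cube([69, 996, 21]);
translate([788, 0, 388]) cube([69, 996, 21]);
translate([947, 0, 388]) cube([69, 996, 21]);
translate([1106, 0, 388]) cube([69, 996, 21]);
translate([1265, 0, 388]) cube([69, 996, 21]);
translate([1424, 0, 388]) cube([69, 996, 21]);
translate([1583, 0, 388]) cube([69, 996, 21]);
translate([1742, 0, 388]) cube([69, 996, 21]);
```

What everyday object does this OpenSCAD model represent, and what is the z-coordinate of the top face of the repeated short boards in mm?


A bed frame. The slat-top height is 409 mm.

Four posts, four rails, and a row of slats — a bed frame. Slats sit on the rails at z = 230 + 158 = 388; with slat thickness 21, the top is 409 mm.


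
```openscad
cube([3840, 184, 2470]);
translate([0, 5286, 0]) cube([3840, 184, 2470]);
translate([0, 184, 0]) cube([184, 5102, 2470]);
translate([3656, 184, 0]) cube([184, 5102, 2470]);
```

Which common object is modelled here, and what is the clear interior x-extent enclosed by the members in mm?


A house (or room) frame. The interior width is 3472 mm.

Four 2470 mm walls enclosing a rectangle with no floor or roof — a room or house frame. Outside width is 3840 mm and wall thickness is 184 mm, so the interior width is 3840 − 2 × 184 = 3472 mm.


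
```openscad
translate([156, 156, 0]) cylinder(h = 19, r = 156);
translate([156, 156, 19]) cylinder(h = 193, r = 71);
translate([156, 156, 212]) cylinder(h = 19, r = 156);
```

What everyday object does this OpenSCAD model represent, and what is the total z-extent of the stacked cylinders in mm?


A spool. The overall height is 231 mm.

Three coaxial cylinders, large–small–large — a spool. Two 19 mm flanges and a 193 mm core give 19 + 193 + 19 = 231 mm.


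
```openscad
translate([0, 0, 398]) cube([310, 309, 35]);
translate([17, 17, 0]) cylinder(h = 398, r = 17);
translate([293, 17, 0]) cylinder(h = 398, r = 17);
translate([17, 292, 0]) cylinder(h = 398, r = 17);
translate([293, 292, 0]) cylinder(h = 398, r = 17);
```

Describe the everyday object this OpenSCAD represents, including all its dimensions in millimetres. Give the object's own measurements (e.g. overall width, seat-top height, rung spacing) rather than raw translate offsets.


A simple wooden stool: a rectangular seat 310 mm (x) by 309 mm (y), 35 mm thick, top face at z = 433 mm, on four round legs, each 34 mm in diameter. The legs rest on z = 0, each leg's axis is inset half a diameter from the nearest pair of seat edges (so the leg's bounding box is flush with the corner).


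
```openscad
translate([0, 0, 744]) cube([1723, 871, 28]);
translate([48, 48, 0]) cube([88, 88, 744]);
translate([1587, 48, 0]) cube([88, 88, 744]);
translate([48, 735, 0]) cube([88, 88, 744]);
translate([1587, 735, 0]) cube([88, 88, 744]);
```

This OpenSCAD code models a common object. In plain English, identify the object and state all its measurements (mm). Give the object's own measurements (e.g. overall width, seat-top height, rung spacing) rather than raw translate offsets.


A rectangular dining table. The top is 1723×871×28 mm with its upper surface at z = 772 mm. It stands on four 88×88 mm square legs, each inset 48 mm from the nearest pair of top edges, running from the floor to the underside of the top.


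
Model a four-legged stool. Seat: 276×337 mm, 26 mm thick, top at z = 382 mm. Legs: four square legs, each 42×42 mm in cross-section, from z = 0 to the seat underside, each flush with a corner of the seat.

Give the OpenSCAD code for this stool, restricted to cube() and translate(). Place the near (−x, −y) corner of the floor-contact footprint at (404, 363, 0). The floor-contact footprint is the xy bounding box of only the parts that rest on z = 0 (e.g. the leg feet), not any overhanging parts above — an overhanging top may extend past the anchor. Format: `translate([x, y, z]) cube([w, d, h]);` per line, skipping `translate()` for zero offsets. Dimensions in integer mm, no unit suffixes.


translate([404, 363, 356]) cube([276, 337, 26]);
translate([404, 363, 0]) cube([42, 42, 356]);
translate([638, 363, 0]) cube([42, 42, 356]);
translate([404, 658, 0]) cube([42, 42, 356]);
translate([638, 658, 0]) cube([42, 42, 356]);


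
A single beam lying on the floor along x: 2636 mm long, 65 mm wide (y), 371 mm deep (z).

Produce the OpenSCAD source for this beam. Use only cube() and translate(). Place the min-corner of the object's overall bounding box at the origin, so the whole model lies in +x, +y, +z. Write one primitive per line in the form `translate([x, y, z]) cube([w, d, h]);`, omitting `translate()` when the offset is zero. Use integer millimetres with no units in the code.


cube([2636, 65, 371]);


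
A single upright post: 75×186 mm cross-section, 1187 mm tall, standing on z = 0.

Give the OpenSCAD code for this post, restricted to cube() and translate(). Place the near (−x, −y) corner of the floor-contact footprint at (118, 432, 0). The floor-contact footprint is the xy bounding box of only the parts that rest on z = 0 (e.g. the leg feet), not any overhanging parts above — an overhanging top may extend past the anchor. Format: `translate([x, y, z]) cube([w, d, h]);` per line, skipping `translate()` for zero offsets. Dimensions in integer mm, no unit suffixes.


translate([118, 432, 0]) cube([75, 186, 1187]);


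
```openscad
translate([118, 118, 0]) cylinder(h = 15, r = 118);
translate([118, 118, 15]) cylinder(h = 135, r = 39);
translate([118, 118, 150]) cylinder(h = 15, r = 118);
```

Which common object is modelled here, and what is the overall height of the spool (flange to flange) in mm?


A spool. The overall height is 165 mm.

Three coaxial cylinders, large–small–large — a spool. Two 15 mm flanges and a 135 mm core give 15 + 135 + 15 = 165 mm.


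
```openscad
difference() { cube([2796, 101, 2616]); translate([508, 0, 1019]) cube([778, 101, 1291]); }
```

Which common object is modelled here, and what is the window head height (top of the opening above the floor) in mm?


A wall with a window opening. The window head height is 2310 mm.

A wall with a rectangular opening subtracted — a window. Sill at z = 1019, opening 1291 mm tall, so the head is at 1019 + 1291 = 2310 mm.


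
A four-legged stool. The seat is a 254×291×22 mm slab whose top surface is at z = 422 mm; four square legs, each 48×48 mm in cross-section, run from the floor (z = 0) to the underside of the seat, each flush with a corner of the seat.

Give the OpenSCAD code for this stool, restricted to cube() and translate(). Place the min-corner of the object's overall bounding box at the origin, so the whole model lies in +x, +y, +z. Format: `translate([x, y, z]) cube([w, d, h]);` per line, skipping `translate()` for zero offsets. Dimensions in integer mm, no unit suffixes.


// leg_h = 422 - 22 = 400
translate([0, 0, 400]) cube([254, 291, 22]);
cube([48, 48, 400]);
translate([206, 0, 0]) cube([48, 48, 400]);
translate([0, 243, 0]) cube([48, 48, 400]);
translate([206, 243, 0]) cube([48, 48, 400]);


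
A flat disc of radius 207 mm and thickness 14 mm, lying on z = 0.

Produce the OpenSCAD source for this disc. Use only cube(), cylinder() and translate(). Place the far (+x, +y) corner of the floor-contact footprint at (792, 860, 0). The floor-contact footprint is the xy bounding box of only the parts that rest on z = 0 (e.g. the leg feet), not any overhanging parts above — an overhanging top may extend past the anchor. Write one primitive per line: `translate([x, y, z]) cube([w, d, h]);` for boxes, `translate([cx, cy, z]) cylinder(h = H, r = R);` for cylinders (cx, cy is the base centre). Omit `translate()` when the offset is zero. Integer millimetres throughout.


translate([585, 653, 0]) cylinder(h = 14, r = 207);


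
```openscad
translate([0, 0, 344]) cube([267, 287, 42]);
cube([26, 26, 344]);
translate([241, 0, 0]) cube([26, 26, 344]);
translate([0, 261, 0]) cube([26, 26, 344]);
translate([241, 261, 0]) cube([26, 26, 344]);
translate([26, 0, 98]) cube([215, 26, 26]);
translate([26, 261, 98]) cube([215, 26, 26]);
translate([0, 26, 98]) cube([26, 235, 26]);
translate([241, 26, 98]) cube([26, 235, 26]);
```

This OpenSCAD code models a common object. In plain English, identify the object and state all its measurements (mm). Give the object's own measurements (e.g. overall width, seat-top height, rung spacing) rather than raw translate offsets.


A four-legged stool. The seat is a 267×287×42 mm slab whose top surface is at z = 386 mm; four square legs, each 26×26 mm in cross-section, run from the floor (z = 0) to the underside of the seat, each flush with a corner of the seat. Four stretchers, 26 mm wide and 26 mm tall, connect adjacent legs with their undersides at z = 98 mm, each running between the inner faces of the legs it joins and aligned with the legs' outer faces on the other axis.


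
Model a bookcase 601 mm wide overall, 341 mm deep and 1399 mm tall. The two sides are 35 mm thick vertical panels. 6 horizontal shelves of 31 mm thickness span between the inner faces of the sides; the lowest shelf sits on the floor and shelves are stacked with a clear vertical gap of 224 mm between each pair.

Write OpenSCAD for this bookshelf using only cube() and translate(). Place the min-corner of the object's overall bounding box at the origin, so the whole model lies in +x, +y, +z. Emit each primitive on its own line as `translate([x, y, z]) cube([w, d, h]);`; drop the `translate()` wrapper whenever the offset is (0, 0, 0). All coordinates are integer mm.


cube([35, 341, 1399]);
translate([566, 0, 0]) cube([35, 341, 1399]);
translate([35, 0, 0]) cube([531, 341, 31]);
translate([35, 0, 255]) cube([531, 341, 31]);
translate([35, 0, 510]) cube([531, 341, 31]);
translate([35, 0, 765]) cube([531, 341, 31]);
translate([35, 0, 1020]) cube([531, 341, 31]);
translate([35, 0, 1275]) cube([531, 341, 31]);


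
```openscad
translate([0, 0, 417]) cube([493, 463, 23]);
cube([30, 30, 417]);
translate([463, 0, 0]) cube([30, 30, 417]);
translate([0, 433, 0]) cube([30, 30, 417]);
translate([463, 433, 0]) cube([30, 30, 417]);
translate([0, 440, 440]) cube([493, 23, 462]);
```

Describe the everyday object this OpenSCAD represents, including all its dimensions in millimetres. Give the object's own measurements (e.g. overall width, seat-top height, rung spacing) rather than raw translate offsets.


A chair. The seat is a 493×463×23 mm slab with its top at z = 440 mm, on four 30×30 mm corner legs (flush with the seat edges, standing on z = 0). A flat backrest 23 mm thick, 462 mm tall, spans the full seat width and rises from the seat top along its +y edge, rear face flush with the rear of the seat.


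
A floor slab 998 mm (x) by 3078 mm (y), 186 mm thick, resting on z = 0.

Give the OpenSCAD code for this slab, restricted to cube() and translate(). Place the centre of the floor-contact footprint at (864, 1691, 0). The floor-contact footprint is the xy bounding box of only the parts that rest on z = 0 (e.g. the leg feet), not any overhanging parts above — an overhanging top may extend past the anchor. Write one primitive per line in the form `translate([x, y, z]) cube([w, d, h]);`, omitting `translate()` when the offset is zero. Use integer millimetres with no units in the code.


translate([365, 152, 0]) cube([998, 3078, 186]);


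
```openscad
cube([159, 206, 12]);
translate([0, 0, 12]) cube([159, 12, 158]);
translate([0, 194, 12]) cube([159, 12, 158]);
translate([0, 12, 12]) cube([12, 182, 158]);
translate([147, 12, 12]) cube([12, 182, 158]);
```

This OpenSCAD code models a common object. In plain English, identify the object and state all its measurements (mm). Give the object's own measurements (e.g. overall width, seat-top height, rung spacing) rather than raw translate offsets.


An open-topped rectangular box: outside dimensions 159×206×170 mm, with a uniform wall and base thickness of 12 mm. The base is a full 159×206 slab on the floor; four walls sit on top of the base. The front and back walls (the −y and +y sides) span the full width; the two side walls fit between them.


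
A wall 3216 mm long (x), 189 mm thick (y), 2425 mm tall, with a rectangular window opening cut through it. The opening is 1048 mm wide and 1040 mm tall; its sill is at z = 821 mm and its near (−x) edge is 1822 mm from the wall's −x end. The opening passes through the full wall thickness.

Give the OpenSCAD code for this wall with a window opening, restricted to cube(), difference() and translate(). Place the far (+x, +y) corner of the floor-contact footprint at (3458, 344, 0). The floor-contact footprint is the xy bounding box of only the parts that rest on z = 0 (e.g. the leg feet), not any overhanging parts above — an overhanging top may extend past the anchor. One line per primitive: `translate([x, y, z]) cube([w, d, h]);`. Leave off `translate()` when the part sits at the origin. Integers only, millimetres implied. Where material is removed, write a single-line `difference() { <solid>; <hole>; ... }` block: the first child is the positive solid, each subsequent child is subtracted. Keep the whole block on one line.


difference() { translate([242, 155, 0]) cube([3216, 189, 2425]); translate([2064, 155, 821]) cube([1048, 189, 1040]); }


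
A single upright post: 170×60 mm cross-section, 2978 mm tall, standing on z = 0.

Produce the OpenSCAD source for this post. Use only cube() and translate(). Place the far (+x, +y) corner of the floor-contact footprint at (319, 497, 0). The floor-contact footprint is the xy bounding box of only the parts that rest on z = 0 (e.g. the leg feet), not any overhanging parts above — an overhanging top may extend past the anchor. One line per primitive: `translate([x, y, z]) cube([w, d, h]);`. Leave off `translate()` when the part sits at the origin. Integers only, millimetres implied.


translate([149, 437, 0]) cube([170, 60, 2978]);


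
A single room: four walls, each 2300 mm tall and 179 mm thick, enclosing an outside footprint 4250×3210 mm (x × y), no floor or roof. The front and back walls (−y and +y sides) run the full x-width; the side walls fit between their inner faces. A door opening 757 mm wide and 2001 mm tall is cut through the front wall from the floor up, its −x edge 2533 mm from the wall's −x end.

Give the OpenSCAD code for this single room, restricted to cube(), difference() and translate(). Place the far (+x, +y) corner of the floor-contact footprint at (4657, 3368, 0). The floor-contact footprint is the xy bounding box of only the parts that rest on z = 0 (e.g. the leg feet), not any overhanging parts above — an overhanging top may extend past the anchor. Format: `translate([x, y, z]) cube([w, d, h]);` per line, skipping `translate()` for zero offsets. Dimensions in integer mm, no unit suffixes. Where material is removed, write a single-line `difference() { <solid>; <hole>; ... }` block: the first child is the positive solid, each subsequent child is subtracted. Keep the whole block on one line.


difference() { translate([407, 158, 0]) cube([4250, 179, 2300]); translate([2940, 158, 0]) cube([757, 179, 2001]); }
translate([407, 3189, 0]) cube([4250, 179, 2300]);
translate([407, 337, 0]) cube([179, 2852, 2300]);
translate([4478, 337, 0]) cube([179, 2852, 2300]);


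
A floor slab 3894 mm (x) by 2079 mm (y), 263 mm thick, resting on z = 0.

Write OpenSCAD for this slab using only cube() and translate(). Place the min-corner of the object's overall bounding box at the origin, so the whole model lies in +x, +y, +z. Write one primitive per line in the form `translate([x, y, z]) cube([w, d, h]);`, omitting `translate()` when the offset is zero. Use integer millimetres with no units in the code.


cube([3894, 2079, 263]);


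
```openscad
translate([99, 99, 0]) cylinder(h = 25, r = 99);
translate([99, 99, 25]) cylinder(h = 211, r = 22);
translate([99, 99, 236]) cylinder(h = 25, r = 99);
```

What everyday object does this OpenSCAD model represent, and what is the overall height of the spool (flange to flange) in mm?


A spool. The overall height is 261 mm.

Three coaxial cylinders, large–small–large — a spool. Two 25 mm flanges and a 211 mm core give 25 + 211 + 25 = 261 mm.


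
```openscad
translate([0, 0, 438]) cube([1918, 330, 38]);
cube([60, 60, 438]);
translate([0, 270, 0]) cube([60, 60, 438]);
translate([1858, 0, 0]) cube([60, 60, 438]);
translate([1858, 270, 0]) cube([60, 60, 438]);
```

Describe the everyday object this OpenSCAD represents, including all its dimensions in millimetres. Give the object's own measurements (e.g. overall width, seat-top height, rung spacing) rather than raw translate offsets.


A bench: a 1918×330 mm seat slab, 38 mm thick, top at z = 476 mm, on four 60×60 mm square legs flush with the seat corners and standing on z = 0.


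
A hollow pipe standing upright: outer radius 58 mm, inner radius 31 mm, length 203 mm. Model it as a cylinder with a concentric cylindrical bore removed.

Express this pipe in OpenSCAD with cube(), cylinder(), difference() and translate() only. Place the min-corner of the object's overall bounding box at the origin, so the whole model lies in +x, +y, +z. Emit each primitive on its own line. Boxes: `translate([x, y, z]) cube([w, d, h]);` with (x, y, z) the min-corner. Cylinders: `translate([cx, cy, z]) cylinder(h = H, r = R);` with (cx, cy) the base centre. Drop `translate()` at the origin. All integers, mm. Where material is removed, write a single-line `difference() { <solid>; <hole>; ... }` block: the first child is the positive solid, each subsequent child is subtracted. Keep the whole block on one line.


difference() { translate([58, 58, 0]) cylinder(h = 203, r = 58); translate([58, 58, 0]) cylinder(h = 203, r = 31); }


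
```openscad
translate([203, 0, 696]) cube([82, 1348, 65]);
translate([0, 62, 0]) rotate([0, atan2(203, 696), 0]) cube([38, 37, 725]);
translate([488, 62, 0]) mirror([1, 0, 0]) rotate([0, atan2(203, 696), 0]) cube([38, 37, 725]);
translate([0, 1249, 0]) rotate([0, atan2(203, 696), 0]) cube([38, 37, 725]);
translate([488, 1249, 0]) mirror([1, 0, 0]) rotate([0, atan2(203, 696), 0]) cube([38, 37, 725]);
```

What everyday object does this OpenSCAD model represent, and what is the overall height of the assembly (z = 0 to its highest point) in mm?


A sawhorse. The overall height is 761 mm.

A beam across two mirrored pairs of raked legs — a sawhorse. The beam's underside is at z = 696 (matching the legs' vertical rise in atan2(203, 696)) and the beam is 65 mm tall, so its top is at 696 + 65 = 761 mm. The raked legs top out at the beam's underside, so that is the highest point.


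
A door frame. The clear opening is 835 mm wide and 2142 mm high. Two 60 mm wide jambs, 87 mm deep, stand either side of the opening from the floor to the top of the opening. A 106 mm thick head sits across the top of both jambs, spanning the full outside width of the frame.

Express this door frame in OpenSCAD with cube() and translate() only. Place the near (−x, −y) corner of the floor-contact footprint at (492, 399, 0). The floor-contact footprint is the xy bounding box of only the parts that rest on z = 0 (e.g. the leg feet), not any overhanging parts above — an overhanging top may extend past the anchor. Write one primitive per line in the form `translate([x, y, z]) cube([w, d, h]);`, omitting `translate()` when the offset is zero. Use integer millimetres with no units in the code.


translate([492, 399, 0]) cube([60, 87, 2142]);
translate([1387, 399, 0]) cube([60, 87, 2142]);
translate([492, 399, 2142]) cube([955, 87, 106]);


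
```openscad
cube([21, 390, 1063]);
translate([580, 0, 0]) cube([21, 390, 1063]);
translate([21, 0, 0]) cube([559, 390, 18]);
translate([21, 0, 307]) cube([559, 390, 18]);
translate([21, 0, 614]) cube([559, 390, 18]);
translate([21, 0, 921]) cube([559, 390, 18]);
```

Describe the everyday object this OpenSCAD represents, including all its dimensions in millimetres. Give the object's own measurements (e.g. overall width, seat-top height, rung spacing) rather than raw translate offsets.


An open bookshelf. Two side panels, each 21 mm thick, 390 mm deep and 1063 mm tall, stand 601 mm apart (outside-to-outside). Between them sit 4 shelves, each 18 mm thick and 390 mm deep, spanning the full gap between the sides. The bottom shelf rests on the floor (its underside at z = 0) and the clear gap between one shelf's top and the next shelf's underside is 289 mm.
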